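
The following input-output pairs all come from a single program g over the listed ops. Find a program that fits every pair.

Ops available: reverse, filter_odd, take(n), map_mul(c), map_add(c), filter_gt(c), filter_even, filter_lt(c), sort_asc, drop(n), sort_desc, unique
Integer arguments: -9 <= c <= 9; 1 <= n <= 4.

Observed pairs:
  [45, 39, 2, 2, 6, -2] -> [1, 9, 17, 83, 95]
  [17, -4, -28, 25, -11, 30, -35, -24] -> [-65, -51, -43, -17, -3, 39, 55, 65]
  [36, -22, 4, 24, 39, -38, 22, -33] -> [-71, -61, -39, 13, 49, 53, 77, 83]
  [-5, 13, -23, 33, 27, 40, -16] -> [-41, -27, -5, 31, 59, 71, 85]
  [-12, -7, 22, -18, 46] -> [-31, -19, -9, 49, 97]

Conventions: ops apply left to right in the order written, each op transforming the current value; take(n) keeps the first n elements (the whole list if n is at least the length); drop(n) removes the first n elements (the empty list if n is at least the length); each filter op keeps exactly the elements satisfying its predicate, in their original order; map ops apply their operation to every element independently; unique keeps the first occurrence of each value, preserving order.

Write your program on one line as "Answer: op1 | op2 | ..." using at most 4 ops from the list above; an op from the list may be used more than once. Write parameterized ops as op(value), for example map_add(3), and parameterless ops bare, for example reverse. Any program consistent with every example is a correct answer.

map_mul(2) | sort_asc | unique | map_add(5)

Check, running the answer program on each example:
  [45, 39, 2, 2, 6, -2] -> [90, 78, 4, 4, 12, -4] -> [-4, 4, 4, 12, 78, 90] -> [-4, 4, 12, 78, 90] -> [1, 9, 17, 83, 95]
  [17, -4, -28, 25, -11, 30, -35, -24] -> [34, -8, -56, 50, -22, 60, -70, -48] -> [-70, -56, -48, -22, -8, 34, 50, 60] -> [-70, -56, -48, -22, -8, 34, 50, 60] -> [-65, -51, -43, -17, -3, 39, 55, 65]
  [36, -22, 4, 24, 39, -38, 22, -33] -> [72, -44, 8, 48, 78, -76, 44, -66] -> [-76, -66, -44, 8, 44, 48, 72, 78] -> [-76, -66, -44, 8, 44, 48, 72, 78] -> [-71, -61, -39, 13, 49, 53, 77, 83]
  [-5, 13, -23, 33, 27, 40, -16] -> [-10, 26, -46, 66, 54, 80, -32] -> [-46, -32, -10, 26, 54, 66, 80] -> [-46, -32, -10, 26, 54, 66, 80] -> [-41, -27, -5, 31, 59, 71, 85]
  [-12, -7, 22, -18, 46] -> [-24, -14, 44, -36, 92] -> [-36, -24, -14, 44, 92] -> [-36, -24, -14, 44, 92] -> [-31, -19, -9, 49, 97]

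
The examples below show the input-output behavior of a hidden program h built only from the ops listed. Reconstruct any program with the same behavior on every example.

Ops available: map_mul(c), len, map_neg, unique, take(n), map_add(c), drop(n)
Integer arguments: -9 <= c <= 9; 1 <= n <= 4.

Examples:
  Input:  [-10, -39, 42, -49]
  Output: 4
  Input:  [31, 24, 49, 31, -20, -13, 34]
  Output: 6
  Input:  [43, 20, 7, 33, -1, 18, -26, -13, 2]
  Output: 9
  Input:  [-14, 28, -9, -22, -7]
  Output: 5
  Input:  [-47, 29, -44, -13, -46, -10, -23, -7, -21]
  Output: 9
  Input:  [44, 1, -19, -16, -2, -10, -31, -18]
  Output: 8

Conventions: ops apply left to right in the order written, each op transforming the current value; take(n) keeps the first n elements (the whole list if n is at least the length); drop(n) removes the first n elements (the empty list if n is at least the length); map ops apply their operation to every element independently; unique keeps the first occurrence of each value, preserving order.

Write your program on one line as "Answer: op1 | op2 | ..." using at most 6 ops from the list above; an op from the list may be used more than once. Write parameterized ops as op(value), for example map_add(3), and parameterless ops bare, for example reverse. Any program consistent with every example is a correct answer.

unique | map_mul(-2) | map_mul(-4) | map_add(-3) | len

Check, running the answer program on each example:
  [-10, -39, 42, -49] -> [-10, -39, 42, -49] -> [20, 78, -84, 98] -> [-80, -312, 336, -392] -> [-83, -315, 333, -395] -> 4
  [31, 24, 49, 31, -20, -13, 34] -> [31, 24, 49, -20, -13, 34] -> [-62, -48, -98, 40, 26, -68] -> [248, 192, 392, -160, -104, 272] -> [245, 189, 389, -163, -107, 269] -> 6
  [43, 20, 7, 33, -1, 18, -26, -13, 2] -> [43, 20, 7, 33, -1, 18, -26, -13, 2] -> [-86, -40, -14, -66, 2, -36, 52, 26, -4] -> [344, 160, 56, 264, -8, 144, -208, -104, 16] -> [341, 157, 53, 261, -11, 141, -211, -107, 13] -> 9
  [-14, 28, -9, -22, -7] -> [-14, 28, -9, -22, -7] -> [28, -56, 18, 44, 14] -> [-112, 224, -72, -176, -56] -> [-115, 221, -75, -179, -59] -> 5
  [-47, 29, -44, -13, -46, -10, -23, -7, -21] -> [-47, 29, -44, -13, -46, -10, -23, -7, -21] -> [94, -58, 88, 26, 92, 20, 46, 14, 42] -> [-376, 232, -352, -104, -368, -80, -184, -56, -168] -> [-379, 229, -355, -107, -371, -83, -187, -59, -171] -> 9
  [44, 1, -19, -16, -2, -10, -31, -18] -> [44, 1, -19, -16, -2, -10, -31, -18] -> [-88, -2, 38, 32, 4, 20, 62, 36] -> [352, 8, -152, -128, -16, -80, -248, -144] -> [349, 5, -155, -131, -19, -83, -251, -147] -> 8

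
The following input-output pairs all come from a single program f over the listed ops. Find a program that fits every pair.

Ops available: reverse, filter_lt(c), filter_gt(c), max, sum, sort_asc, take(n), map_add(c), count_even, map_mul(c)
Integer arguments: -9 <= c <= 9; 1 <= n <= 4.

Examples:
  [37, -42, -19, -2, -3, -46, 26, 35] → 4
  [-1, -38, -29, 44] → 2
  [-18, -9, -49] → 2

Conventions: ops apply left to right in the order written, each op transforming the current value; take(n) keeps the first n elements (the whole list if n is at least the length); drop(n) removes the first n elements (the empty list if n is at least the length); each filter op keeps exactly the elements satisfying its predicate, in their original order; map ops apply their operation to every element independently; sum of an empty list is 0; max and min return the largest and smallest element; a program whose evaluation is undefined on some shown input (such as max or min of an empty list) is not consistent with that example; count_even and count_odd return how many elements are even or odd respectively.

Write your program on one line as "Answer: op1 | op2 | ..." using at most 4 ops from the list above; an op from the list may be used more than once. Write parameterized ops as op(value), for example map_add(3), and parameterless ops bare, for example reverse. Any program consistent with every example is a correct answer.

map_add(3) | reverse | sort_asc | count_even

Check, running the answer program on each example:
  [37, -42, -19, -2, -3, -46, 26, 35] -> [40, -39, -16, 1, 0, -43, 29, 38] -> [38, 29, -43, 0, 1, -16, -39, 40] -> [-43, -39, -16, 0, 1, 29, 38, 40] -> 4
  [-1, -38, -29, 44] -> [2, -35, -26, 47] -> [47, -26, -35, 2] -> [-35, -26, 2, 47] -> 2
  [-18, -9, -49] -> [-15, -6, -46] -> [-46, -6, -15] -> [-46, -15, -6] -> 2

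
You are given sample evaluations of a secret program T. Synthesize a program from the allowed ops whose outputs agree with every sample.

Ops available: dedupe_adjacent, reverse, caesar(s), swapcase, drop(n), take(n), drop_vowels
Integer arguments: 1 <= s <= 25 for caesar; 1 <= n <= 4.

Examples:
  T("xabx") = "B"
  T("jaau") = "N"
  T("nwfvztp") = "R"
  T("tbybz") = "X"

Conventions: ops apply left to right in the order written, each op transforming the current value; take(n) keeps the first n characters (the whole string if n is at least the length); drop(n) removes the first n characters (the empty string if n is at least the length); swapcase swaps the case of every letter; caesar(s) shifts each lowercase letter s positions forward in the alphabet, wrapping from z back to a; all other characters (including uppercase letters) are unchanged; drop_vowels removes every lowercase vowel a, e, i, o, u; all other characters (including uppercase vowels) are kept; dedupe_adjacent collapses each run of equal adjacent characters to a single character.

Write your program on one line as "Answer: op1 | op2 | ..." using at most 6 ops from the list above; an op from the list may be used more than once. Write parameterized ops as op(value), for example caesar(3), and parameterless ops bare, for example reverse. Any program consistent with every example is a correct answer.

caesar(4) | swapcase | take(4) | take(3) | take(1)

Check, running the answer program on each example:
  "xabx" -> "befb" -> "BEFB" -> "BEFB" -> "BEF" -> "B"
  "jaau" -> "neey" -> "NEEY" -> "NEEY" -> "NEE" -> "N"
  "nwfvztp" -> "rajzdxt" -> "RAJZDXT" -> "RAJZ" -> "RAJ" -> "R"
  "tbybz" -> "xfcfd" -> "XFCFD" -> "XFCF" -> "XFC" -> "X"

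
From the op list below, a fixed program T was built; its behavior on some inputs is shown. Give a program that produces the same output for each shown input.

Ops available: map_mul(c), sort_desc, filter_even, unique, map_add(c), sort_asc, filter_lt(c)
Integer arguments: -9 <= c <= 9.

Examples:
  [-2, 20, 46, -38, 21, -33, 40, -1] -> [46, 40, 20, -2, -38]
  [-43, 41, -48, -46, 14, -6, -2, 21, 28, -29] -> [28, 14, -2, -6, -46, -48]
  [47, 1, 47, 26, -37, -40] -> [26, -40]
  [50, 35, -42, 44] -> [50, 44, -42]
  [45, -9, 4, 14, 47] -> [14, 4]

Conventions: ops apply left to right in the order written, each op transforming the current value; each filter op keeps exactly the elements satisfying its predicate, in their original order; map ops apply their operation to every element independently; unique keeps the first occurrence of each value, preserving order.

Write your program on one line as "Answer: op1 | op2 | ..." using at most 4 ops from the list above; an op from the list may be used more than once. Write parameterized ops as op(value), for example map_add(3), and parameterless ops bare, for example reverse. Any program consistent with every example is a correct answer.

unique | filter_even | sort_desc

Check, running the answer program on each example:
  [-2, 20, 46, -38, 21, -33, 40, -1] -> [-2, 20, 46, -38, 21, -33, 40, -1] -> [-2, 20, 46, -38, 40] -> [46, 40, 20, -2, -38]
  [-43, 41, -48, -46, 14, -6, -2, 21, 28, -29] -> [-43, 41, -48, -46, 14, -6, -2, 21, 28, -29] -> [-48, -46, 14, -6, -2, 28] -> [28, 14, -2, -6, -46, -48]
  [47, 1, 47, 26, -37, -40] -> [47, 1, 26, -37, -40] -> [26, -40] -> [26, -40]
  [50, 35, -42, 44] -> [50, 35, -42, 44] -> [50, -42, 44] -> [50, 44, -42]
  [45, -9, 4, 14, 47] -> [45, -9, 4, 14, 47] -> [4, 14] -> [14, 4]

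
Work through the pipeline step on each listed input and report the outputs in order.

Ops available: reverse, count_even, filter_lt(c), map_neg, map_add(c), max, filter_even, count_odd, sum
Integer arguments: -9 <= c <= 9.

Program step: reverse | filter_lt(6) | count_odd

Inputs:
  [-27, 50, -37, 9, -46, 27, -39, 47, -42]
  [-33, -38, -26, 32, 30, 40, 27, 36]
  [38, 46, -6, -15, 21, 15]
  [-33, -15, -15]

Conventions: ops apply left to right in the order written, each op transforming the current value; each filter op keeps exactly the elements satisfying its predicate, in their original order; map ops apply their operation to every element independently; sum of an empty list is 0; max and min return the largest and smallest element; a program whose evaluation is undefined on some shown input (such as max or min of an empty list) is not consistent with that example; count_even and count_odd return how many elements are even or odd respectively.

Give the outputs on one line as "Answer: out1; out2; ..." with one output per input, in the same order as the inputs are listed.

Execution, op by op:
  [-27, 50, -37, 9, -46, 27, -39, 47, -42] -> [-42, 47, -39, 27, -46, 9, -37, 50, -27] -> [-42, -39, -46, -37, -27] -> 3
  [-33, -38, -26, 32, 30, 40, 27, 36] -> [36, 27, 40, 30, 32, -26, -38, -33] -> [-26, -38, -33] -> 1
  [38, 46, -6, -15, 21, 15] -> [15, 21, -15, -6, 46, 38] -> [-15, -6] -> 1
  [-33, -15, -15] -> [-15, -15, -33] -> [-15, -15, -33] -> 3

3; 1; 1; 3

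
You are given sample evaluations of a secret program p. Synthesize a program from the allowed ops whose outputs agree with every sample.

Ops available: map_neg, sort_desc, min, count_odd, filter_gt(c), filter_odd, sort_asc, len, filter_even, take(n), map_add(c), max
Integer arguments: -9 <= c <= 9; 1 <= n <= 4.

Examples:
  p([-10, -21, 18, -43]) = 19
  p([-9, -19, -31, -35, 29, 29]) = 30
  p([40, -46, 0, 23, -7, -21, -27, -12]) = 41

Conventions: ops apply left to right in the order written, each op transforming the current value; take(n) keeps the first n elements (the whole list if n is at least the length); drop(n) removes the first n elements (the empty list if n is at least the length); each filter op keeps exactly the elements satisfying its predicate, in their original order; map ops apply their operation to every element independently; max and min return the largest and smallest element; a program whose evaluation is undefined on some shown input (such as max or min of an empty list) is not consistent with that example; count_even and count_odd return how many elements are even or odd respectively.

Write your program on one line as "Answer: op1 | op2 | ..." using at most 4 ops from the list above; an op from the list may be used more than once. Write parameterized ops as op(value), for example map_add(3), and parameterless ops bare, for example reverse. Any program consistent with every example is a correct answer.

map_add(1) | sort_asc | max

Check, running the answer program on each example:
  [-10, -21, 18, -43] -> [-9, -20, 19, -42] -> [-42, -20, -9, 19] -> 19
  [-9, -19, -31, -35, 29, 29] -> [-8, -18, -30, -34, 30, 30] -> [-34, -30, -18, -8, 30, 30] -> 30
  [40, -46, 0, 23, -7, -21, -27, -12] -> [41, -45, 1, 24, -6, -20, -26, -11] -> [-45, -26, -20, -11, -6, 1, 24, 41] -> 41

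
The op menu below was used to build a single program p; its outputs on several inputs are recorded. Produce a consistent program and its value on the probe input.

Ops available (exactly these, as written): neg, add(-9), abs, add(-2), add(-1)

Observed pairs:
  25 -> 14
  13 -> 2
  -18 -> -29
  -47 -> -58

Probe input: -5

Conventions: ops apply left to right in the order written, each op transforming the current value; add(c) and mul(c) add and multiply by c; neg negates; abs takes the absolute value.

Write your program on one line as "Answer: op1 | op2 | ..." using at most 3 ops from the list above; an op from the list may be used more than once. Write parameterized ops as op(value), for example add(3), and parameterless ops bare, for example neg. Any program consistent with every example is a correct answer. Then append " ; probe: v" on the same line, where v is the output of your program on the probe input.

add(-2) | add(-9) ; probe: -16

Check, running the answer program on each example:
  25 -> 23 -> 14
  13 -> 11 -> 2
  -18 -> -20 -> -29
  -47 -> -49 -> -58
  probe: -5 -> -7 -> -16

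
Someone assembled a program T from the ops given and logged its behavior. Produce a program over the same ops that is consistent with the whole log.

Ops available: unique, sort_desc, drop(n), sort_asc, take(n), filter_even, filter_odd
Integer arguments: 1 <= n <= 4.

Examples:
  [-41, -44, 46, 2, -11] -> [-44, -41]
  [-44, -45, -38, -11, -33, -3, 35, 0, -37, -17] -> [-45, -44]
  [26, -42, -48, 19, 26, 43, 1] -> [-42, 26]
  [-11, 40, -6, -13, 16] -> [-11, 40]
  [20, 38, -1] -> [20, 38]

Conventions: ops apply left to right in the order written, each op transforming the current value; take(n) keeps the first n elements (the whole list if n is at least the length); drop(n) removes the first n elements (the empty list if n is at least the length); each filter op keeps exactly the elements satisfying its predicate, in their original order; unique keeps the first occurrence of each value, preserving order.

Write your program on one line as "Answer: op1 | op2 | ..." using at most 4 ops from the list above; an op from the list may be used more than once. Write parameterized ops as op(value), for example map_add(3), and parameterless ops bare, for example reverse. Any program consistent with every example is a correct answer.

take(2) | sort_desc | sort_asc

Check, running the answer program on each example:
  [-41, -44, 46, 2, -11] -> [-41, -44] -> [-41, -44] -> [-44, -41]
  [-44, -45, -38, -11, -33, -3, 35, 0, -37, -17] -> [-44, -45] -> [-44, -45] -> [-45, -44]
  [26, -42, -48, 19, 26, 43, 1] -> [26, -42] -> [26, -42] -> [-42, 26]
  [-11, 40, -6, -13, 16] -> [-11, 40] -> [40, -11] -> [-11, 40]
  [20, 38, -1] -> [20, 38] -> [38, 20] -> [20, 38]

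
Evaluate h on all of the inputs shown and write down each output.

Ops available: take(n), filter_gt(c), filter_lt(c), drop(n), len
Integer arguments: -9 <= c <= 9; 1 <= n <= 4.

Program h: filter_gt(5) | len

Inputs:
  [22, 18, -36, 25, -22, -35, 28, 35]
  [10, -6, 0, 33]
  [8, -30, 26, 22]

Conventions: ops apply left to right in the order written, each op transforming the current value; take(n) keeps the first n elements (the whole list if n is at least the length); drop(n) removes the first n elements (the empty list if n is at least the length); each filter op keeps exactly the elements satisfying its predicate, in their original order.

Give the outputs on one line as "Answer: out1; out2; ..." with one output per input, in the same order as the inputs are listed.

Execution, op by op:
  [22, 18, -36, 25, -22, -35, 28, 35] -> [22, 18, 25, 28, 35] -> 5
  [10, -6, 0, 33] -> [10, 33] -> 2
  [8, -30, 26, 22] -> [8, 26, 22] -> 3

5; 2; 3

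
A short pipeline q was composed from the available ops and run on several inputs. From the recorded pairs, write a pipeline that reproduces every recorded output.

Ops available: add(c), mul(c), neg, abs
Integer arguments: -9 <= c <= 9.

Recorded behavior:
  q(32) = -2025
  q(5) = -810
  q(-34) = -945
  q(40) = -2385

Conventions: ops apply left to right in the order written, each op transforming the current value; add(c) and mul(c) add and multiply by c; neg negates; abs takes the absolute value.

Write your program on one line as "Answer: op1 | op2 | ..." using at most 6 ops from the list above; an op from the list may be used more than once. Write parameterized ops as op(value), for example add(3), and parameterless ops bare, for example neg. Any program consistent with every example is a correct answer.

add(4) | add(9) | mul(-5) | abs | mul(-9)

Check, running the answer program on each example:
  32 -> 36 -> 45 -> -225 -> 225 -> -2025
  5 -> 9 -> 18 -> -90 -> 90 -> -810
  -34 -> -30 -> -21 -> 105 -> 105 -> -945
  40 -> 44 -> 53 -> -265 -> 265 -> -2385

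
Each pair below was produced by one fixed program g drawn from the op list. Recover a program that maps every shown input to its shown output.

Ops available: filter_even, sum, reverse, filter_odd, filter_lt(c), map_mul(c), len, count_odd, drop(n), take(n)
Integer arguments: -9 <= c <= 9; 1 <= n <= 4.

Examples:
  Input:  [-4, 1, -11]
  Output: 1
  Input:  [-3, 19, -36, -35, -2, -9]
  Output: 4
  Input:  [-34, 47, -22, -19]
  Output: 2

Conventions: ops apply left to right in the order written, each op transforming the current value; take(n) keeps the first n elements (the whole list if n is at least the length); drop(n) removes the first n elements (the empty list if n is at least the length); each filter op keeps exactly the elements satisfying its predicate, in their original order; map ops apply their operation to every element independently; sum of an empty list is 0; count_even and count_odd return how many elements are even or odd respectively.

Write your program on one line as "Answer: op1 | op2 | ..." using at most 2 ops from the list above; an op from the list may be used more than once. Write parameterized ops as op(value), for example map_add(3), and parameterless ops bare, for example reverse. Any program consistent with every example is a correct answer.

drop(2) | len

Check, running the answer program on each example:
  [-4, 1, -11] -> [-11] -> 1
  [-3, 19, -36, -35, -2, -9] -> [-36, -35, -2, -9] -> 4
  [-34, 47, -22, -19] -> [-22, -19] -> 2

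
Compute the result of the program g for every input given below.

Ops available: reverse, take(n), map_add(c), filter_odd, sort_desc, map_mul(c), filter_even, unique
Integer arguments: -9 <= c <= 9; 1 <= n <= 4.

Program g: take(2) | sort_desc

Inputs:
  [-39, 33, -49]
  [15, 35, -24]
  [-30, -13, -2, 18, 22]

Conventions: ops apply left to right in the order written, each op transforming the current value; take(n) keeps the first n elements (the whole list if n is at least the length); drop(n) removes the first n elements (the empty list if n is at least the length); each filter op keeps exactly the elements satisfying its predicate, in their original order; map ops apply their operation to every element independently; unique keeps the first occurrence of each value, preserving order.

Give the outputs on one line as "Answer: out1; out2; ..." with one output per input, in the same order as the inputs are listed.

Execution, op by op:
  [-39, 33, -49] -> [-39, 33] -> [33, -39]
  [15, 35, -24] -> [15, 35] -> [35, 15]
  [-30, -13, -2, 18, 22] -> [-30, -13] -> [-13, -30]

[33, -39]; [35, 15]; [-13, -30]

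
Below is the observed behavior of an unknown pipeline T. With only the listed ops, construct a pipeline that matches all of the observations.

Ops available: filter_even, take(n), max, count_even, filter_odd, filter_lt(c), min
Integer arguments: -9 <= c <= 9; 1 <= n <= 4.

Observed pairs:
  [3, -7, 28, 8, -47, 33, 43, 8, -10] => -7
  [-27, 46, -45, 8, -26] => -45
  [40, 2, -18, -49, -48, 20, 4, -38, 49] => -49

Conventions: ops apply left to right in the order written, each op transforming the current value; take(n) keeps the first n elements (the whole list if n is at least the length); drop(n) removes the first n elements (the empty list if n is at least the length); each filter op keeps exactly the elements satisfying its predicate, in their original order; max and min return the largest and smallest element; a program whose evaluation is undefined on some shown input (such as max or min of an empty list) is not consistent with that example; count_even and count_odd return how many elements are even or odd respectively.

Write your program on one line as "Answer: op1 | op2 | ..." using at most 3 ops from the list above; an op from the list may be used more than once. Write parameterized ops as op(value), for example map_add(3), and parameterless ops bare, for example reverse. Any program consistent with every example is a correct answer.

filter_lt(9) | take(3) | min

Check, running the answer program on each example:
  [3, -7, 28, 8, -47, 33, 43, 8, -10] -> [3, -7, 8, -47, 8, -10] -> [3, -7, 8] -> -7
  [-27, 46, -45, 8, -26] -> [-27, -45, 8, -26] -> [-27, -45, 8] -> -45
  [40, 2, -18, -49, -48, 20, 4, -38, 49] -> [2, -18, -49, -48, 4, -38] -> [2, -18, -49] -> -49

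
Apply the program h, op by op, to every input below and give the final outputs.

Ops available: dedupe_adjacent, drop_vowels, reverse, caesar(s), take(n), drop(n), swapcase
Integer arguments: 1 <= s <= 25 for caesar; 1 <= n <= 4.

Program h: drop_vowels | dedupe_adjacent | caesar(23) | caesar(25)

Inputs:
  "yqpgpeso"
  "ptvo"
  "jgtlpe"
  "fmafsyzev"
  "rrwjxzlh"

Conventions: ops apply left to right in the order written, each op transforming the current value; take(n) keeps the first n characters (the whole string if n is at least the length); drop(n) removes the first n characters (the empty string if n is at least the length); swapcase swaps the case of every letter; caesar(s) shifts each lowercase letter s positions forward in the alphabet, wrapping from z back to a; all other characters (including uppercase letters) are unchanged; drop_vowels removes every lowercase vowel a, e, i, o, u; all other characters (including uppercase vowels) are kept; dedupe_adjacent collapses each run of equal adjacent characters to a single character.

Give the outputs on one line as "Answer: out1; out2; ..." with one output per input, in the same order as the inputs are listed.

Execution, op by op:
  "yqpgpeso" -> "yqpgps" -> "yqpgps" -> "vnmdmp" -> "umlclo"
  "ptvo" -> "ptv" -> "ptv" -> "mqs" -> "lpr"
  "jgtlpe" -> "jgtlp" -> "jgtlp" -> "gdqim" -> "fcphl"
  "fmafsyzev" -> "fmfsyzv" -> "fmfsyzv" -> "cjcpvws" -> "bibouvr"
  "rrwjxzlh" -> "rrwjxzlh" -> "rwjxzlh" -> "otguwie" -> "nsftvhd"

"umlclo"; "lpr"; "fcphl"; "bibouvr"; "nsftvhd"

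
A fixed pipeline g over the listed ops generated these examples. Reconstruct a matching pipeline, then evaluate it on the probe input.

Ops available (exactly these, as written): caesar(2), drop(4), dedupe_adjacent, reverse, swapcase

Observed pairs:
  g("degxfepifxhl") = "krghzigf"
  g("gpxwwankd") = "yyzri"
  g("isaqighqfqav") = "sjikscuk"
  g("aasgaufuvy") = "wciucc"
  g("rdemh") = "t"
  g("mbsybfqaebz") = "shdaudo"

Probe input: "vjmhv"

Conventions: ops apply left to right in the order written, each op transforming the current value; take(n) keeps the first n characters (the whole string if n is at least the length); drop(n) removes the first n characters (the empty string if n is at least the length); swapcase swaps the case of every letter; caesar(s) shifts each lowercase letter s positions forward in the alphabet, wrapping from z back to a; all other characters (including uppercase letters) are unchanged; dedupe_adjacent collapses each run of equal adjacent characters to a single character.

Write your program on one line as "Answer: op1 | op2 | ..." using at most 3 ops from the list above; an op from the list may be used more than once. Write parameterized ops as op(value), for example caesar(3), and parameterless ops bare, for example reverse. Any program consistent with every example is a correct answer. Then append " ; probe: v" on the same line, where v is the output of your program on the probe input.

reverse | drop(4) | caesar(2) ; probe: "x"

Check, running the answer program on each example:
  "degxfepifxhl" -> "lhxfipefxged" -> "ipefxged" -> "krghzigf"
  "gpxwwankd" -> "dknawwxpg" -> "wwxpg" -> "yyzri"
  "isaqighqfqav" -> "vaqfqhgiqasi" -> "qhgiqasi" -> "sjikscuk"
  "aasgaufuvy" -> "yvufuagsaa" -> "uagsaa" -> "wciucc"
  "rdemh" -> "hmedr" -> "r" -> "t"
  "mbsybfqaebz" -> "zbeaqfbysbm" -> "qfbysbm" -> "shdaudo"
  probe: "vjmhv" -> "vhmjv" -> "v" -> "x"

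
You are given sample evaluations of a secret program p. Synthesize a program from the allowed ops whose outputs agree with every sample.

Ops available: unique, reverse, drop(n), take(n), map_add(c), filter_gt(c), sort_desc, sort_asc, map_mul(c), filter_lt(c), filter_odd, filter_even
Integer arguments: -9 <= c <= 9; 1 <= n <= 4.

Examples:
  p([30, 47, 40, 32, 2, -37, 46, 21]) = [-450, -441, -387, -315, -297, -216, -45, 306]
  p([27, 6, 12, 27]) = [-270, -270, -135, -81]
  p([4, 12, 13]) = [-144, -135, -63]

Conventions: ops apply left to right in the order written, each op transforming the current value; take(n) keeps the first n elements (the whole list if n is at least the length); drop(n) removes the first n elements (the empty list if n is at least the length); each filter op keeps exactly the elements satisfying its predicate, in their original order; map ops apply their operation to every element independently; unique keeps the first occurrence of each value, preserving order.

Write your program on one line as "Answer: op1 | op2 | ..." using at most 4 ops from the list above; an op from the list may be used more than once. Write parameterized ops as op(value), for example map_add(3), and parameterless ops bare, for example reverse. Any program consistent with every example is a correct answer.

map_add(3) | map_mul(-9) | sort_desc | reverse

Check, running the answer program on each example:
  [30, 47, 40, 32, 2, -37, 46, 21] -> [33, 50, 43, 35, 5, -34, 49, 24] -> [-297, -450, -387, -315, -45, 306, -441, -216] -> [306, -45, -216, -297, -315, -387, -441, -450] -> [-450, -441, -387, -315, -297, -216, -45, 306]
  [27, 6, 12, 27] -> [30, 9, 15, 30] -> [-270, -81, -135, -270] -> [-81, -135, -270, -270] -> [-270, -270, -135, -81]
  [4, 12, 13] -> [7, 15, 16] -> [-63, -135, -144] -> [-63, -135, -144] -> [-144, -135, -63]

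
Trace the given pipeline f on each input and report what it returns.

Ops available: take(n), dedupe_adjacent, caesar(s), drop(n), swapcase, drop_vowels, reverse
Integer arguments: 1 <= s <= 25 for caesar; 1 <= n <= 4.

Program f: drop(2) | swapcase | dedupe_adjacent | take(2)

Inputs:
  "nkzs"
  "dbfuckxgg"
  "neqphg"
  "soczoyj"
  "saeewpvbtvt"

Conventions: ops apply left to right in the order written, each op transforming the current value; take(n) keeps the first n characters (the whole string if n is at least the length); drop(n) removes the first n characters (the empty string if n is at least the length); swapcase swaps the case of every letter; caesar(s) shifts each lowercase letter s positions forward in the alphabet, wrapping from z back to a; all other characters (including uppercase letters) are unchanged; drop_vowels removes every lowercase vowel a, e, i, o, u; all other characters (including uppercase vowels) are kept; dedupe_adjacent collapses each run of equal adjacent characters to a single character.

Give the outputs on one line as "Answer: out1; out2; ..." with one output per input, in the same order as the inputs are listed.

Execution, op by op:
  "nkzs" -> "zs" -> "ZS" -> "ZS" -> "ZS"
  "dbfuckxgg" -> "fuckxgg" -> "FUCKXGG" -> "FUCKXG" -> "FU"
  "neqphg" -> "qphg" -> "QPHG" -> "QPHG" -> "QP"
  "soczoyj" -> "czoyj" -> "CZOYJ" -> "CZOYJ" -> "CZ"
  "saeewpvbtvt" -> "eewpvbtvt" -> "EEWPVBTVT" -> "EWPVBTVT" -> "EW"

"ZS"; "FU"; "QP"; "CZ"; "EW"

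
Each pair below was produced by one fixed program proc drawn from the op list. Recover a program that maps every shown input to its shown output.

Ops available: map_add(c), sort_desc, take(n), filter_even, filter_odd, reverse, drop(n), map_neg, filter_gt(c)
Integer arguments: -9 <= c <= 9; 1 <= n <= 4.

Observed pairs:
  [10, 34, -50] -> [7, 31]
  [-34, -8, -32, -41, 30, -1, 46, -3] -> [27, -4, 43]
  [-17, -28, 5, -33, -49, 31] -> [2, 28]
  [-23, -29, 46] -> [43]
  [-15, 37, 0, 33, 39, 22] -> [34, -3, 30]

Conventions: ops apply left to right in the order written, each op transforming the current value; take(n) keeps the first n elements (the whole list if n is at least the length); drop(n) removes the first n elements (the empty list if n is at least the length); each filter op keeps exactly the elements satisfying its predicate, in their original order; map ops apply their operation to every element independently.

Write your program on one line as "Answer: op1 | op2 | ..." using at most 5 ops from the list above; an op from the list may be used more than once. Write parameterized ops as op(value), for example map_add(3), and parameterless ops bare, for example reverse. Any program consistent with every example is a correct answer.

filter_gt(-5) | reverse | map_add(-3) | reverse | take(3)

Check, running the answer program on each example:
  [10, 34, -50] -> [10, 34] -> [34, 10] -> [31, 7] -> [7, 31] -> [7, 31]
  [-34, -8, -32, -41, 30, -1, 46, -3] -> [30, -1, 46, -3] -> [-3, 46, -1, 30] -> [-6, 43, -4, 27] -> [27, -4, 43, -6] -> [27, -4, 43]
  [-17, -28, 5, -33, -49, 31] -> [5, 31] -> [31, 5] -> [28, 2] -> [2, 28] -> [2, 28]
  [-23, -29, 46] -> [46] -> [46] -> [43] -> [43] -> [43]
  [-15, 37, 0, 33, 39, 22] -> [37, 0, 33, 39, 22] -> [22, 39, 33, 0, 37] -> [19, 36, 30, -3, 34] -> [34, -3, 30, 36, 19] -> [34, -3, 30]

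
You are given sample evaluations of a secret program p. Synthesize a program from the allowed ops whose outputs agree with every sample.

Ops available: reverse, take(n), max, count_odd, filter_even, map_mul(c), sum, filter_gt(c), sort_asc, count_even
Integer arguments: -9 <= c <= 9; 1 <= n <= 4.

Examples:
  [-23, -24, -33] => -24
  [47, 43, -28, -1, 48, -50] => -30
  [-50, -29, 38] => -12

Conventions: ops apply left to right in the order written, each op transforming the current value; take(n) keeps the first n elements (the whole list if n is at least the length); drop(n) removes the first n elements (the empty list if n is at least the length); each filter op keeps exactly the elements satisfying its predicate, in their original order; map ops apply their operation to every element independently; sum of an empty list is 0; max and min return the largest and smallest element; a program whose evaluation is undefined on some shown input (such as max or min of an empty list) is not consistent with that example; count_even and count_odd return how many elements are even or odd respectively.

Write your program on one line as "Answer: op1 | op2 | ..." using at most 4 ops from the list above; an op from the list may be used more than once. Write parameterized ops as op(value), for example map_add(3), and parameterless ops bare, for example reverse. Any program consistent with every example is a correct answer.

filter_even | reverse | sort_asc | sum

Check, running the answer program on each example:
  [-23, -24, -33] -> [-24] -> [-24] -> [-24] -> -24
  [47, 43, -28, -1, 48, -50] -> [-28, 48, -50] -> [-50, 48, -28] -> [-50, -28, 48] -> -30
  [-50, -29, 38] -> [-50, 38] -> [38, -50] -> [-50, 38] -> -12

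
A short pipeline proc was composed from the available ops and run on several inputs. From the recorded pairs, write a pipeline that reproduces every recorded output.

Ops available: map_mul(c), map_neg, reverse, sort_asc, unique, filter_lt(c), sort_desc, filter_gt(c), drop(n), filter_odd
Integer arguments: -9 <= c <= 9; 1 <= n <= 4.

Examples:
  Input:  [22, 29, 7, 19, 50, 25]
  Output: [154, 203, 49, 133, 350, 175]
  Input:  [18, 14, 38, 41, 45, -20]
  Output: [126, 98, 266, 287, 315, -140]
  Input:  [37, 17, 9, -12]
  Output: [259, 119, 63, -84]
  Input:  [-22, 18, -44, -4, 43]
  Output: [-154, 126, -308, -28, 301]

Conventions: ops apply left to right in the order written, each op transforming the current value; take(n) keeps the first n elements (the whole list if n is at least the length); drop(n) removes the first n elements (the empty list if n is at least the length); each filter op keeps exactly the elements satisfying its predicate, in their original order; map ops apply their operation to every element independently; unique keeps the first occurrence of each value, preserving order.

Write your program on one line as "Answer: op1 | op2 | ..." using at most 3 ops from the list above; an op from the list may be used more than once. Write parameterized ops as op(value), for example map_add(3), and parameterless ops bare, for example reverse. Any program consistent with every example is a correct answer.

map_neg | map_mul(-7)

Check, running the answer program on each example:
  [22, 29, 7, 19, 50, 25] -> [-22, -29, -7, -19, -50, -25] -> [154, 203, 49, 133, 350, 175]
  [18, 14, 38, 41, 45, -20] -> [-18, -14, -38, -41, -45, 20] -> [126, 98, 266, 287, 315, -140]
  [37, 17, 9, -12] -> [-37, -17, -9, 12] -> [259, 119, 63, -84]
  [-22, 18, -44, -4, 43] -> [22, -18, 44, 4, -43] -> [-154, 126, -308, -28, 301]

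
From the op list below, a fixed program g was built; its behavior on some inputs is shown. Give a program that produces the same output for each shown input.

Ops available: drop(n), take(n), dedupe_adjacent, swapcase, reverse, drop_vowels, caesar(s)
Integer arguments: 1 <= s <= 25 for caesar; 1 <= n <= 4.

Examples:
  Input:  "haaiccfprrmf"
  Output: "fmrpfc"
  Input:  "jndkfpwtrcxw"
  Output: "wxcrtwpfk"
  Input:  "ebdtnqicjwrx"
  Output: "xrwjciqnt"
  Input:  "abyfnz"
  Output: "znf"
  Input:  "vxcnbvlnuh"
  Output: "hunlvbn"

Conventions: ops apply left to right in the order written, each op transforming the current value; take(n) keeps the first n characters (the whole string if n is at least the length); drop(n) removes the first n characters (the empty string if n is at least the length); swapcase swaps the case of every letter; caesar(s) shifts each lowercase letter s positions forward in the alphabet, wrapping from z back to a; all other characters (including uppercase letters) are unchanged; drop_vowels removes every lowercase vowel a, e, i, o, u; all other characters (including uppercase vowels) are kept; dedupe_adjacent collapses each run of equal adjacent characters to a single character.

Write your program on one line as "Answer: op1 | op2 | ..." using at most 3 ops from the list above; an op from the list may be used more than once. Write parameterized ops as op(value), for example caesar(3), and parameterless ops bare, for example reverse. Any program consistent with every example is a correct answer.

dedupe_adjacent | drop(3) | reverse

Check, running the answer program on each example:
  "haaiccfprrmf" -> "haicfprmf" -> "cfprmf" -> "fmrpfc"
  "jndkfpwtrcxw" -> "jndkfpwtrcxw" -> "kfpwtrcxw" -> "wxcrtwpfk"
  "ebdtnqicjwrx" -> "ebdtnqicjwrx" -> "tnqicjwrx" -> "xrwjciqnt"
  "abyfnz" -> "abyfnz" -> "fnz" -> "znf"
  "vxcnbvlnuh" -> "vxcnbvlnuh" -> "nbvlnuh" -> "hunlvbn"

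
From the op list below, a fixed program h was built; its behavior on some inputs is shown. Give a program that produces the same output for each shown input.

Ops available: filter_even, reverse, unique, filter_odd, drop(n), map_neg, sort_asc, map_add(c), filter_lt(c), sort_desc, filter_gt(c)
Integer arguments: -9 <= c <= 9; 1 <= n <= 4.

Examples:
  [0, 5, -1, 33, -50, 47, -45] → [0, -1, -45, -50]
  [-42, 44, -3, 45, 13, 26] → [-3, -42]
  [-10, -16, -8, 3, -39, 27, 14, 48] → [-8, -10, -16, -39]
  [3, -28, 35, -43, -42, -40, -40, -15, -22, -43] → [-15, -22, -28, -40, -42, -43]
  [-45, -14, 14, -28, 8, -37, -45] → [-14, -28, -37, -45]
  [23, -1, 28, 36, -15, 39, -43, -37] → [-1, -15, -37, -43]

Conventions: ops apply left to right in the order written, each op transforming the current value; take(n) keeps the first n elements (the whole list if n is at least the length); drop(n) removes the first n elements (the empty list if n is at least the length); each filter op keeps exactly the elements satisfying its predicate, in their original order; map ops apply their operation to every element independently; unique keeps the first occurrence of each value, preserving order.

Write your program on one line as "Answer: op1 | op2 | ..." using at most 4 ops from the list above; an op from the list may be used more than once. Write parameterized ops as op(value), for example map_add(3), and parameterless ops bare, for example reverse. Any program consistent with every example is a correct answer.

sort_asc | filter_lt(3) | unique | sort_desc

Check, running the answer program on each example:
  [0, 5, -1, 33, -50, 47, -45] -> [-50, -45, -1, 0, 5, 33, 47] -> [-50, -45, -1, 0] -> [-50, -45, -1, 0] -> [0, -1, -45, -50]
  [-42, 44, -3, 45, 13, 26] -> [-42, -3, 13, 26, 44, 45] -> [-42, -3] -> [-42, -3] -> [-3, -42]
  [-10, -16, -8, 3, -39, 27, 14, 48] -> [-39, -16, -10, -8, 3, 14, 27, 48] -> [-39, -16, -10, -8] -> [-39, -16, -10, -8] -> [-8, -10, -16, -39]
  [3, -28, 35, -43, -42, -40, -40, -15, -22, -43] -> [-43, -43, -42, -40, -40, -28, -22, -15, 3, 35] -> [-43, -43, -42, -40, -40, -28, -22, -15] -> [-43, -42, -40, -28, -22, -15] -> [-15, -22, -28, -40, -42, -43]
  [-45, -14, 14, -28, 8, -37, -45] -> [-45, -45, -37, -28, -14, 8, 14] -> [-45, -45, -37, -28, -14] -> [-45, -37, -28, -14] -> [-14, -28, -37, -45]
  [23, -1, 28, 36, -15, 39, -43, -37] -> [-43, -37, -15, -1, 23, 28, 36, 39] -> [-43, -37, -15, -1] -> [-43, -37, -15, -1] -> [-1, -15, -37, -43]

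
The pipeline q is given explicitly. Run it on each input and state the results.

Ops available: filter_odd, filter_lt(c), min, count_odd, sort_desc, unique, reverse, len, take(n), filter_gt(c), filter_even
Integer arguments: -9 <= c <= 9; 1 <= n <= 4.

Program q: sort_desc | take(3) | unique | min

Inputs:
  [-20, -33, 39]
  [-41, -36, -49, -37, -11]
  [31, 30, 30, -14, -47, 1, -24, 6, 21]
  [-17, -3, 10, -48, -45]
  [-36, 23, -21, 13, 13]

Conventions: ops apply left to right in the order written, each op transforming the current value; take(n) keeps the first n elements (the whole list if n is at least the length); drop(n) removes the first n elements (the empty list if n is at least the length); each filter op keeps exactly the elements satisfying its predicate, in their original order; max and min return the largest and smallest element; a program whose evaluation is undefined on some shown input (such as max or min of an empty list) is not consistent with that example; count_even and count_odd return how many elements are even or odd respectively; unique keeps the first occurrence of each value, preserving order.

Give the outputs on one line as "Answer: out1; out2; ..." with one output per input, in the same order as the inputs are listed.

Execution, op by op:
  [-20, -33, 39] -> [39, -20, -33] -> [39, -20, -33] -> [39, -20, -33] -> -33
  [-41, -36, -49, -37, -11] -> [-11, -36, -37, -41, -49] -> [-11, -36, -37] -> [-11, -36, -37] -> -37
  [31, 30, 30, -14, -47, 1, -24, 6, 21] -> [31, 30, 30, 21, 6, 1, -14, -24, -47] -> [31, 30, 30] -> [31, 30] -> 30
  [-17, -3, 10, -48, -45] -> [10, -3, -17, -45, -48] -> [10, -3, -17] -> [10, -3, -17] -> -17
  [-36, 23, -21, 13, 13] -> [23, 13, 13, -21, -36] -> [23, 13, 13] -> [23, 13] -> 13

-33; -37; 30; -17; 13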